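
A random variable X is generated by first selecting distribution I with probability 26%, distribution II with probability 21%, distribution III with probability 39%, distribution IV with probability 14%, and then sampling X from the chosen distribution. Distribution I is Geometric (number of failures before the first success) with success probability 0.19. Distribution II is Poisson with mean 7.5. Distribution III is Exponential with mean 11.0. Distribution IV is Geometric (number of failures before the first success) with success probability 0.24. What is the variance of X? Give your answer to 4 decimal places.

Per component, I: μ=4.26316, E[X²]=40.6122; II: μ=7.5, E[X²]=63.75; III: μ=11, E[X²]=242; IV: μ=3.16667, E[X²]=23.2222.
E[X] = 0.26·4.26316 + 0.21·7.5 + 0.39·11 + 0.14·3.16667 = 7.41675.
E[X²] = 0.26·40.6122 + 0.21·63.75 + 0.39·242 + 0.14·23.2222 = 121.578.
Var(X) = E[X²] − (E[X])² = 121.578 − 55.0082 = 66.5695.

66.5695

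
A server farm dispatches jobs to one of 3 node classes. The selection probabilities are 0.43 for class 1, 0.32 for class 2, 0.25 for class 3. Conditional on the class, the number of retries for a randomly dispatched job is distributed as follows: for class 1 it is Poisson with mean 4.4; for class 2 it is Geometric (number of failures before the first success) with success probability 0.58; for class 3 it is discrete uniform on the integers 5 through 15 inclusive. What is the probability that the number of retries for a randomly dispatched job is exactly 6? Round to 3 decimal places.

0.077

Conditional on each class, P(X = 6): 1: 0.123734; 2: 0.00318364; 3: 0.0909091.
By total probability, P(X = 6) = 0.43·0.123734 + 0.32·0.00318364 + 0.25·0.0909091 = 0.0769515.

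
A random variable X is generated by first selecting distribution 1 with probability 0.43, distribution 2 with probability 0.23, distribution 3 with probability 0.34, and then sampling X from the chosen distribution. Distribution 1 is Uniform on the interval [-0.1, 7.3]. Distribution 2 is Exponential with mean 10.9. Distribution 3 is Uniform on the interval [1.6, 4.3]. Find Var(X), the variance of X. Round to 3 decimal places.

39.770

Per component, 1: μ=3.6, E[X²]=17.5233; 2: μ=10.9, E[X²]=237.62; 3: μ=2.95, E[X²]=9.31.
E[X] = 0.43·3.6 + 0.23·10.9 + 0.34·2.95 = 5.058.
E[X²] = 0.43·17.5233 + 0.23·237.62 + 0.34·9.31 = 65.353.
Var(X) = E[X²] − (E[X])² = 65.353 − 25.5834 = 39.7697.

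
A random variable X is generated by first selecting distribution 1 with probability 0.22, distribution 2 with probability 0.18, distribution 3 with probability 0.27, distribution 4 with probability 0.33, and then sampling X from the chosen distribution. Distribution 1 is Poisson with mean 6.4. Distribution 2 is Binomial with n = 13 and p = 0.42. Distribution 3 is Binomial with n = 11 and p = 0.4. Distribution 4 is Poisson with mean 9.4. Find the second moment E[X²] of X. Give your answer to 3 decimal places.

For each component E[X²] = Var + (mean)², giving 1: 47.36; 2: 32.9784; 3: 22; 4: 97.76.
Overall E[X²] = 0.22·47.36 + 0.18·32.9784 + 0.27·22 + 0.33·97.76 = 54.5561.

54.556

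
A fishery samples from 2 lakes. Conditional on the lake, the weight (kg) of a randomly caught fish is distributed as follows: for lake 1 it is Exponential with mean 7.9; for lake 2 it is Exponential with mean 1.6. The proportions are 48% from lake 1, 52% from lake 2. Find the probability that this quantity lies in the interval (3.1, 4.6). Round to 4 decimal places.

Conditional on each lake, P(3.1 < X < 4.6): 1: 0.116806; 2: 0.0876475.
By total probability, P(3.1 < X < 4.6) = 0.48·0.116806 + 0.52·0.0876475 = 0.101644.

0.1016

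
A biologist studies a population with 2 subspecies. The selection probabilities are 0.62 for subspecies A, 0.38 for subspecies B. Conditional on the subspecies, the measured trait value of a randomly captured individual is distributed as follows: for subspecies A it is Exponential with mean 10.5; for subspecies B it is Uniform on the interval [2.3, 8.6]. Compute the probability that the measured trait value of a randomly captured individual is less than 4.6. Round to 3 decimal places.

0.359

Conditional on each subspecies, P(X < 4.6): A: 0.354736; B: 0.365079.
By total probability, P(X < 4.6) = 0.62·0.354736 + 0.38·0.365079 = 0.358666.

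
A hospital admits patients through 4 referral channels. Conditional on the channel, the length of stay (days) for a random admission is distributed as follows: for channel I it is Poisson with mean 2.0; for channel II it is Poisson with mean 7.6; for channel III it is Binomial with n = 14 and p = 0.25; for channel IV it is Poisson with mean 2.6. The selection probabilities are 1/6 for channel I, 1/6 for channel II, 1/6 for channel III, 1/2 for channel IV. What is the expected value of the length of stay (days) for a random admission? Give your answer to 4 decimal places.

Component means — I: 2; II: 7.6; III: 3.5; IV: 2.6.
E[X] = 0.166667·2 + 0.166667·7.6 + 0.166667·3.5 + 0.5·2.6 = 3.48333.

3.4833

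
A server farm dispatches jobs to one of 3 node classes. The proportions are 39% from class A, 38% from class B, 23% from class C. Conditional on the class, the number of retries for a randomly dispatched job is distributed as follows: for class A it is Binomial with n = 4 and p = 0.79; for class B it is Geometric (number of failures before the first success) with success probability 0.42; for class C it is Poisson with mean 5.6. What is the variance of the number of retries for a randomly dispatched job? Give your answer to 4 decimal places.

5.3551

Per component, A: μ=3.16, E[X²]=10.6492; B: μ=1.38095, E[X²]=5.19501; C: μ=5.6, E[X²]=36.96.
E[X] = 0.39·3.16 + 0.38·1.38095 + 0.23·5.6 = 3.04516.
E[X²] = 0.39·10.6492 + 0.38·5.19501 + 0.23·36.96 = 14.6281.
Var(X) = E[X²] − (E[X])² = 14.6281 − 9.27301 = 5.35508.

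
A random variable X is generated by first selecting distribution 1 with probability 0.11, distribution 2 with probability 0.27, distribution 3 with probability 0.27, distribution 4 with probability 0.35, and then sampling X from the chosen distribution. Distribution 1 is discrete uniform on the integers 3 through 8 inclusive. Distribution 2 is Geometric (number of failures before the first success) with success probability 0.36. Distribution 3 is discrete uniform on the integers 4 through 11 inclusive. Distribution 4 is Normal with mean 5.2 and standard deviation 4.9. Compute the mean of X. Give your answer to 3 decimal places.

Component means — 1: 5.5; 2: 1.77778; 3: 7.5; 4: 5.2.
E[X] = 0.11·5.5 + 0.27·1.77778 + 0.27·7.5 + 0.35·5.2 = 4.93.

4.930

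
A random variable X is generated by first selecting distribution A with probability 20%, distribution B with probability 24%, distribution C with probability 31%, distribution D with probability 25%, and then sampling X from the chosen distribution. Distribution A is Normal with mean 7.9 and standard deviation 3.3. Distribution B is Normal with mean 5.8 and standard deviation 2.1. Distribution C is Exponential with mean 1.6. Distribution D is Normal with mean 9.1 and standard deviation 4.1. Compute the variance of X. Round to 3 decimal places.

Per component, A: μ=7.9, E[X²]=73.3; B: μ=5.8, E[X²]=38.05; C: μ=1.6, E[X²]=5.12; D: μ=9.1, E[X²]=99.62.
E[X] = 0.2·7.9 + 0.24·5.8 + 0.31·1.6 + 0.25·9.1 = 5.743.
E[X²] = 0.2·73.3 + 0.24·38.05 + 0.31·5.12 + 0.25·99.62 = 50.2842.
Var(X) = E[X²] − (E[X])² = 50.2842 − 32.982 = 17.3022.

17.302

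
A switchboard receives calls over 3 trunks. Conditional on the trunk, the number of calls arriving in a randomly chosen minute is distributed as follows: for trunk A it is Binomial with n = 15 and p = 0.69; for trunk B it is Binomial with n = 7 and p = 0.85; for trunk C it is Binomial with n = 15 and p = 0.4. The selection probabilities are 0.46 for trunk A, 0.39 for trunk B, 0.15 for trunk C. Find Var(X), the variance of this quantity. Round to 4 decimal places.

Per component, A: μ=10.35, E[X²]=110.331; B: μ=5.95, E[X²]=36.295; C: μ=6, E[X²]=39.6.
E[X] = 0.46·10.35 + 0.39·5.95 + 0.15·6 = 7.9815.
E[X²] = 0.46·110.331 + 0.39·36.295 + 0.15·39.6 = 70.8473.
Var(X) = E[X²] − (E[X])² = 70.8473 − 63.7043 = 7.14297.

7.1430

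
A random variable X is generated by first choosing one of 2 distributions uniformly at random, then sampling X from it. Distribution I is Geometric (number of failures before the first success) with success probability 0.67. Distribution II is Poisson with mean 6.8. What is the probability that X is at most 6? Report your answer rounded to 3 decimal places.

Conditional on each component, P(X ≤ 6): I: 0.999574; II: 0.479916.
By total probability, P(X ≤ 6) = 0.5·0.999574 + 0.5·0.479916 = 0.739745.

0.740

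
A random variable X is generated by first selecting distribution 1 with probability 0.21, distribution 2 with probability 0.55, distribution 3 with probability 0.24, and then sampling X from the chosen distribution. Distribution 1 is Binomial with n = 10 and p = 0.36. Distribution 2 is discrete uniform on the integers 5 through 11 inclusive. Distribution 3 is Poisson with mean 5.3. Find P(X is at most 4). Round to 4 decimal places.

Conditional on each component, P(X ≤ 4): 1: 0.729158; 2: 0; 3: 0.389518.
By total probability, P(X ≤ 4) = 0.21·0.729158 + 0.55·0 + 0.24·0.389518 = 0.246608.

0.2466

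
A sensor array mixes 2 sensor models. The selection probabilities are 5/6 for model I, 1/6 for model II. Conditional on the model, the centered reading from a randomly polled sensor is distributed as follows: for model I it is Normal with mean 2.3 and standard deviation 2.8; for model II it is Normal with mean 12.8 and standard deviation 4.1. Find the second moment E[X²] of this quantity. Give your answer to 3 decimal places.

For each component E[X²] = Var + (mean)², giving I: 13.13; II: 180.65.
Overall E[X²] = 0.833333·13.13 + 0.166667·180.65 = 41.05.

41.050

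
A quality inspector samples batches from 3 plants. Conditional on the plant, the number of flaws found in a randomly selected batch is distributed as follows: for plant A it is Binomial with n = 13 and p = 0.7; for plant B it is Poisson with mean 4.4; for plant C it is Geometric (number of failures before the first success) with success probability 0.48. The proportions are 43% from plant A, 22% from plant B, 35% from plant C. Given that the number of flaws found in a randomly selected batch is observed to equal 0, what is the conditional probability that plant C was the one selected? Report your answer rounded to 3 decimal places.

0.984

Likelihoods P(X=0 | ·): A: 1.59432e-07; B: 0.0122773; C: 0.48.
Posterior ∝ prior × likelihood. Numerator for C: 0.35·0.48 = 0.168.
Normalizing constant: 0.43·1.59432e-07 + 0.22·0.0122773 + 0.35·0.48 = 0.170701.
P(C | observation) = 0.168 / 0.170701 = 0.984177.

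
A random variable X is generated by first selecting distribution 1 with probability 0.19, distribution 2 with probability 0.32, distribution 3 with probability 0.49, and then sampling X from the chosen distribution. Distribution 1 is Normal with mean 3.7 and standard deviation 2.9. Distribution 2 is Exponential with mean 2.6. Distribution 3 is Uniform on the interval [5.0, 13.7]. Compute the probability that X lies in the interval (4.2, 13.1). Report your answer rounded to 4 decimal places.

0.5996

Conditional on each component, P(4.2 < X < 13.1): 1: 0.430961; 2: 0.19233; 3: 0.931034.
By total probability, P(4.2 < X < 13.1) = 0.19·0.430961 + 0.32·0.19233 + 0.49·0.931034 = 0.599635.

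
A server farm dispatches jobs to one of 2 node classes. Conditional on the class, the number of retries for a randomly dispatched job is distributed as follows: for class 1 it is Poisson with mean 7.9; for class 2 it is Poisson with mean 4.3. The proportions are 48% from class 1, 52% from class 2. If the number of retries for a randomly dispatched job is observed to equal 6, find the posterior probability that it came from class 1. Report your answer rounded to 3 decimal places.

0.492

Likelihoods P(X=6 | ·): 1: 0.125171; 2: 0.119127.
Posterior ∝ prior × likelihood. Numerator for 1: 0.48·0.125171 = 0.0600821.
Normalizing constant: 0.48·0.125171 + 0.52·0.119127 = 0.122028.
P(1 | observation) = 0.0600821 / 0.122028 = 0.492362.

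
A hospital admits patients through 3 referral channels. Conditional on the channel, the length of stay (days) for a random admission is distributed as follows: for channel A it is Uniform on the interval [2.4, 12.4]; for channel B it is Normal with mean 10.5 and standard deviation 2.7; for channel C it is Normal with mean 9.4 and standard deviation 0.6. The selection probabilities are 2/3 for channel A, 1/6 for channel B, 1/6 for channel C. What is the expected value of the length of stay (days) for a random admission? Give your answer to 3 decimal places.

Component means — A: 7.4; B: 10.5; C: 9.4.
E[X] = 0.666667·7.4 + 0.166667·10.5 + 0.166667·9.4 = 8.25.

8.250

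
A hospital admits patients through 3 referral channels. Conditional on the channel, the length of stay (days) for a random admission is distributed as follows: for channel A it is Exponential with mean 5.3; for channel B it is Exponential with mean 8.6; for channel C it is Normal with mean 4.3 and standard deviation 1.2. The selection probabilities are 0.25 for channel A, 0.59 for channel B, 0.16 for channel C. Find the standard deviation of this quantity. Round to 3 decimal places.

Per component, A: μ=5.3, E[X²]=56.18; B: μ=8.6, E[X²]=147.92; C: μ=4.3, E[X²]=19.93.
E[X] = 0.25·5.3 + 0.59·8.6 + 0.16·4.3 = 7.087.
E[X²] = 0.25·56.18 + 0.59·147.92 + 0.16·19.93 = 104.507.
Var(X) = E[X²] − (E[X])² = 104.507 − 50.2256 = 54.281.
SD(X) = √54.281 = 7.36757.

7.368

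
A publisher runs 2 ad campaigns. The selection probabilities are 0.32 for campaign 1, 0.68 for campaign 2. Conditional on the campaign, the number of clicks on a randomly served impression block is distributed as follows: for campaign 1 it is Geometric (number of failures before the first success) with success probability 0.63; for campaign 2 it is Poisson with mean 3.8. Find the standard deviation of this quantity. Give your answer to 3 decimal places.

Per component, 1: μ=0.587302, E[X²]=1.27715; 2: μ=3.8, E[X²]=18.24.
E[X] = 0.32·0.587302 + 0.68·3.8 = 2.77194.
E[X²] = 0.32·1.27715 + 0.68·18.24 = 12.8119.
Var(X) = E[X²] − (E[X])² = 12.8119 − 7.68363 = 5.12826.
SD(X) = √5.12826 = 2.26457.

2.265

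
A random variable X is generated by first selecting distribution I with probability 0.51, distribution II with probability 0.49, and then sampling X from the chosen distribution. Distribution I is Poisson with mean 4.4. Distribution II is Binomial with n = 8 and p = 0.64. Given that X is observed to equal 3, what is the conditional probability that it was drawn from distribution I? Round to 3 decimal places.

0.671

Likelihoods P(X=3 | ·): I: 0.174305; II: 0.0887647.
Posterior ∝ prior × likelihood. Numerator for I: 0.51·0.174305 = 0.0888958.
Normalizing constant: 0.51·0.174305 + 0.49·0.0887647 = 0.132391.
P(I | observation) = 0.0888958 / 0.132391 = 0.671467.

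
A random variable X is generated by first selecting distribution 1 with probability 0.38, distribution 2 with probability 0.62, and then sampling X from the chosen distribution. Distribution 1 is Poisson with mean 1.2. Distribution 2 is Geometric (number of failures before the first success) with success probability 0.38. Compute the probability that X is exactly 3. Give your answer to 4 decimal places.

0.0891

Conditional on each component, P(X = 3): 1: 0.0867439; 2: 0.0905646.
By total probability, P(X = 3) = 0.38·0.0867439 + 0.62·0.0905646 = 0.0891128.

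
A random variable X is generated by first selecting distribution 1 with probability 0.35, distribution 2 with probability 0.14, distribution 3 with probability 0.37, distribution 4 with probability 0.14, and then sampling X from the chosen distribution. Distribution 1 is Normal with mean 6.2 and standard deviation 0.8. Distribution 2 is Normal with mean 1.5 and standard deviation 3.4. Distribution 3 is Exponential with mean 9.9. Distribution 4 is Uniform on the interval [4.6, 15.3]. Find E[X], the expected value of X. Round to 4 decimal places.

Component means — 1: 6.2; 2: 1.5; 3: 9.9; 4: 9.95.
E[X] = 0.35·6.2 + 0.14·1.5 + 0.37·9.9 + 0.14·9.95 = 7.436.

7.4360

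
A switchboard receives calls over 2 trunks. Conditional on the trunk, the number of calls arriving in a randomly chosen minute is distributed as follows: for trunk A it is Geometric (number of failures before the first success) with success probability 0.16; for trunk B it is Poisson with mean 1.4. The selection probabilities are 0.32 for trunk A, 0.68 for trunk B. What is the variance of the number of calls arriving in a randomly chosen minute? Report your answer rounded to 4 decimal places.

Per component, A: μ=5.25, E[X²]=60.375; B: μ=1.4, E[X²]=3.36.
E[X] = 0.32·5.25 + 0.68·1.4 = 2.632.
E[X²] = 0.32·60.375 + 0.68·3.36 = 21.6048.
Var(X) = E[X²] − (E[X])² = 21.6048 − 6.92742 = 14.6774.

14.6774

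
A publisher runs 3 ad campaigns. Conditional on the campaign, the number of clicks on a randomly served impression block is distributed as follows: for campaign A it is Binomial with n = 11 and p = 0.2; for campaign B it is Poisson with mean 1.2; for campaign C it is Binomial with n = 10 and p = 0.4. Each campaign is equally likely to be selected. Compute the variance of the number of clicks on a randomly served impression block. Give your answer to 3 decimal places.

Per component, A: μ=2.2, E[X²]=6.6; B: μ=1.2, E[X²]=2.64; C: μ=4, E[X²]=18.4.
E[X] = 0.333333·2.2 + 0.333333·1.2 + 0.333333·4 = 2.46667.
E[X²] = 0.333333·6.6 + 0.333333·2.64 + 0.333333·18.4 = 9.21333.
Var(X) = E[X²] − (E[X])² = 9.21333 − 6.08444 = 3.12889.

3.129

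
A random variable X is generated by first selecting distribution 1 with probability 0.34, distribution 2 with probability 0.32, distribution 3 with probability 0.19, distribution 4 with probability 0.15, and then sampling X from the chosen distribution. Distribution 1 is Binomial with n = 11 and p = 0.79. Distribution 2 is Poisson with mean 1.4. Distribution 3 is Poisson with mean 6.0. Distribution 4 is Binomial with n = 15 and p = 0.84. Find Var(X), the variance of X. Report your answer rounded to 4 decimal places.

Per component, 1: μ=8.69, E[X²]=77.341; 2: μ=1.4, E[X²]=3.36; 3: μ=6, E[X²]=42; 4: μ=12.6, E[X²]=160.776.
E[X] = 0.34·8.69 + 0.32·1.4 + 0.19·6 + 0.15·12.6 = 6.4326.
E[X²] = 0.34·77.341 + 0.32·3.36 + 0.19·42 + 0.15·160.776 = 59.4675.
Var(X) = E[X²] − (E[X])² = 59.4675 − 41.3783 = 18.0892.

18.0892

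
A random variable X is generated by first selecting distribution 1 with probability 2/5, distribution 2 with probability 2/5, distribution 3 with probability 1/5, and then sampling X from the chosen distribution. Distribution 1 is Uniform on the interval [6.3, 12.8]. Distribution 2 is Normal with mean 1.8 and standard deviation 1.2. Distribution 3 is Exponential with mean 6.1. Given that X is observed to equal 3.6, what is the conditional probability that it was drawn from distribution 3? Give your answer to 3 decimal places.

0.296

Likelihoods f(3.6 | ·): 1: 0; 2: 0.107931; 3: 0.0908584.
Posterior ∝ prior × likelihood. Numerator for 3: 0.2·0.0908584 = 0.0181717.
Normalizing constant: 0.4·0 + 0.4·0.107931 + 0.2·0.0908584 = 0.0613442.
P(3 | observation) = 0.0181717 / 0.0613442 = 0.296225.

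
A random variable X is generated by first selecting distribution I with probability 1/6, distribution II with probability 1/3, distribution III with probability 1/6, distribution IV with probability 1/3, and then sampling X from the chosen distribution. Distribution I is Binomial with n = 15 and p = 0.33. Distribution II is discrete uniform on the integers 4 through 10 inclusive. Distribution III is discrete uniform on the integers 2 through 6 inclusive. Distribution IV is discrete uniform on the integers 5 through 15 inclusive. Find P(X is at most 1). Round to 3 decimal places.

0.003

Conditional on each component, P(X ≤ 1): I: 0.0206435; II: 0; III: 0; IV: 0.
By total probability, P(X ≤ 1) = 0.166667·0.0206435 + 0.333333·0 + 0.166667·0 + 0.333333·0 = 0.00344059.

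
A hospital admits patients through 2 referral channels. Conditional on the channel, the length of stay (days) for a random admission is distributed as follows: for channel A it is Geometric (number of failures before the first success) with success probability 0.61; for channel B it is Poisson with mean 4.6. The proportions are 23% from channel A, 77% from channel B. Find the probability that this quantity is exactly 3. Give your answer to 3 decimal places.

0.134

Conditional on each channel, P(X = 3): A: 0.0361846; B: 0.163068.
By total probability, P(X = 3) = 0.23·0.0361846 + 0.77·0.163068 = 0.133884.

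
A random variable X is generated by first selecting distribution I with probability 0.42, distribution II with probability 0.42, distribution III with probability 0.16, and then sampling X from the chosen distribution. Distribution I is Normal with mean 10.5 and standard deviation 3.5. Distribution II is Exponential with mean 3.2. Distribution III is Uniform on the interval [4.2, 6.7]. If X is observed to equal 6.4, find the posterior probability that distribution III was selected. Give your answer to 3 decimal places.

Likelihoods f(6.4 | ·): I: 0.0573935; II: 0.0422923; III: 0.4.
Posterior ∝ prior × likelihood. Numerator for III: 0.16·0.4 = 0.064.
Normalizing constant: 0.42·0.0573935 + 0.42·0.0422923 + 0.16·0.4 = 0.105868.
P(III | observation) = 0.064 / 0.105868 = 0.604526.

0.605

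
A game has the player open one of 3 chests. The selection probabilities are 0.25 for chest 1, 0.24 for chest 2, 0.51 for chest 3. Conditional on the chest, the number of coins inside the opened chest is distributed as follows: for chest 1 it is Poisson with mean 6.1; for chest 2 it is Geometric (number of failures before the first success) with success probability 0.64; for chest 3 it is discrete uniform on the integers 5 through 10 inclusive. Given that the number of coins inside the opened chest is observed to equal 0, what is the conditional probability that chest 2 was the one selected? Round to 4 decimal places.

Likelihoods P(X=0 | ·): 1: 0.00224287; 2: 0.64; 3: 0.
Posterior ∝ prior × likelihood. Numerator for 2: 0.24·0.64 = 0.1536.
Normalizing constant: 0.25·0.00224287 + 0.24·0.64 + 0.51·0 = 0.154161.
P(2 | observation) = 0.1536 / 0.154161 = 0.996363.

0.9964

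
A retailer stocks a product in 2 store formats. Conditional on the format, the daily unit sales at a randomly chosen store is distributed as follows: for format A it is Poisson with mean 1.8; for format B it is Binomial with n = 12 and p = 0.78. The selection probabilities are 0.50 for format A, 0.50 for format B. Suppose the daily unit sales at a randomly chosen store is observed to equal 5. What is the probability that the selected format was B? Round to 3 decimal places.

Likelihoods P(X=5 | ·): A: 0.0260286; B: 0.0057037.
Posterior ∝ prior × likelihood. Numerator for B: 0.5·0.0057037 = 0.00285185.
Normalizing constant: 0.5·0.0260286 + 0.5·0.0057037 = 0.0158662.
P(B | observation) = 0.00285185 / 0.0158662 = 0.179744.

0.180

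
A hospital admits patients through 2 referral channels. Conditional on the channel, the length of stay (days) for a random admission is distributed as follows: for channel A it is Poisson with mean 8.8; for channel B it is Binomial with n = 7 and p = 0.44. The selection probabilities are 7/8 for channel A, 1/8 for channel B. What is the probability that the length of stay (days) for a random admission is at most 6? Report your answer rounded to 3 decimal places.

Conditional on each channel, P(X ≤ 6): A: 0.22561; B: 0.996807.
By total probability, P(X ≤ 6) = 0.875·0.22561 + 0.125·0.996807 = 0.32201.

0.322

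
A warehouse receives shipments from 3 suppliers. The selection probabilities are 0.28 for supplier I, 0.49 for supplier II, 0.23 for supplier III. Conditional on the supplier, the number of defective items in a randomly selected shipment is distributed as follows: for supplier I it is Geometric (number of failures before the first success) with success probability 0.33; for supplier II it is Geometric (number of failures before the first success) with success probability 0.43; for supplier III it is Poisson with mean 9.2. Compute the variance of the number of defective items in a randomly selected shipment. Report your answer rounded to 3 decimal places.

Per component, I: μ=2.0303, E[X²]=10.2746; II: μ=1.32558, E[X²]=4.83991; III: μ=9.2, E[X²]=93.84.
E[X] = 0.28·2.0303 + 0.49·1.32558 + 0.23·9.2 = 3.33402.
E[X²] = 0.28·10.2746 + 0.49·4.83991 + 0.23·93.84 = 26.8316.
Var(X) = E[X²] − (E[X])² = 26.8316 − 11.1157 = 15.7159.

15.716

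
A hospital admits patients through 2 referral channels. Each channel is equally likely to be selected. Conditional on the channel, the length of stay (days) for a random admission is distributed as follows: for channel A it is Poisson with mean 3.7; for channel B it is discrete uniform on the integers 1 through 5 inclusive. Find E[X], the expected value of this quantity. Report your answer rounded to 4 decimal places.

3.3500

Component means — A: 3.7; B: 3.
E[X] = 0.5·3.7 + 0.5·3 = 3.35.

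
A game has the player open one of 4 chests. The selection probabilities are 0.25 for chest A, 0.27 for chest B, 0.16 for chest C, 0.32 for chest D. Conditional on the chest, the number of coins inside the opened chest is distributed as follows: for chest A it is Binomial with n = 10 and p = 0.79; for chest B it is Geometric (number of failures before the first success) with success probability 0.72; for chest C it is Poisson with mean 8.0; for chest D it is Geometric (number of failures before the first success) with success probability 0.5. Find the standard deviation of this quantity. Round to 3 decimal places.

3.891

Per component, A: μ=7.9, E[X²]=64.069; B: μ=0.388889, E[X²]=0.691358; C: μ=8, E[X²]=72; D: μ=1, E[X²]=3.
E[X] = 0.25·7.9 + 0.27·0.388889 + 0.16·8 + 0.32·1 = 3.68.
E[X²] = 0.25·64.069 + 0.27·0.691358 + 0.16·72 + 0.32·3 = 28.6839.
Var(X) = E[X²] − (E[X])² = 28.6839 − 13.5424 = 15.1415.
SD(X) = √15.1415 = 3.89121.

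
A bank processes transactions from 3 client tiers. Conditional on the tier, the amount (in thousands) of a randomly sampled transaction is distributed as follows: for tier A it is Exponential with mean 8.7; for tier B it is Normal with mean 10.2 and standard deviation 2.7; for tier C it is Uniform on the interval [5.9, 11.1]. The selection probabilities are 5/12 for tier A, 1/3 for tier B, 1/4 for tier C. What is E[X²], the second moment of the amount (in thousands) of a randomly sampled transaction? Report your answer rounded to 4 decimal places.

118.8108

For each component E[X²] = Var + (mean)², giving A: 151.38; B: 111.33; C: 74.5033.
Overall E[X²] = 0.416667·151.38 + 0.333333·111.33 + 0.25·74.5033 = 118.811.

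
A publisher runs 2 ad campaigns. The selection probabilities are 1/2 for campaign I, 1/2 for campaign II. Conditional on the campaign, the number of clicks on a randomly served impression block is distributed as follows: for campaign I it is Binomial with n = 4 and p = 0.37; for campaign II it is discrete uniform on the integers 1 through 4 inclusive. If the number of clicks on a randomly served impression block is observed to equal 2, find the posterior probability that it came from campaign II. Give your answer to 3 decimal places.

0.434

Likelihoods P(X=2 | ·): I: 0.326014; II: 0.25.
Posterior ∝ prior × likelihood. Numerator for II: 0.5·0.25 = 0.125.
Normalizing constant: 0.5·0.326014 + 0.5·0.25 = 0.288007.
P(II | observation) = 0.125 / 0.288007 = 0.434017.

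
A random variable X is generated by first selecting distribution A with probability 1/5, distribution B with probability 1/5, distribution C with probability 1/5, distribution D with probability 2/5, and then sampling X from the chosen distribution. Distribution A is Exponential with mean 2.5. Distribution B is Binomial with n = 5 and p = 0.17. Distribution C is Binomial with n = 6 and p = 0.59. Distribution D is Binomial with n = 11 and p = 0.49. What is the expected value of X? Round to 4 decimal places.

Component means — A: 2.5; B: 0.85; C: 3.54; D: 5.39.
E[X] = 0.2·2.5 + 0.2·0.85 + 0.2·3.54 + 0.4·5.39 = 3.534.

3.5340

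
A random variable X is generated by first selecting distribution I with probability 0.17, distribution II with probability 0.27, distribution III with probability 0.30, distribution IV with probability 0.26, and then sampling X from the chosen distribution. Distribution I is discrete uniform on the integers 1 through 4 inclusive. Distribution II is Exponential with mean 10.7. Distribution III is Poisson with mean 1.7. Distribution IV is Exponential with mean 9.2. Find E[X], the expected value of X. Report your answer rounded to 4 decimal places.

6.2160

Component means — I: 2.5; II: 10.7; III: 1.7; IV: 9.2.
E[X] = 0.17·2.5 + 0.27·10.7 + 0.3·1.7 + 0.26·9.2 = 6.216.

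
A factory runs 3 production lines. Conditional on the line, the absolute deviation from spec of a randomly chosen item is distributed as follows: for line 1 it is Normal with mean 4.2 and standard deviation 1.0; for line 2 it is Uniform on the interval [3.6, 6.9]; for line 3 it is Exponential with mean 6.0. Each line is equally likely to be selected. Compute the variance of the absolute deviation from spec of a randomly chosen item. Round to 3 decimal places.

13.181

Per component, 1: μ=4.2, E[X²]=18.64; 2: μ=5.25, E[X²]=28.47; 3: μ=6, E[X²]=72.
E[X] = 0.333333·4.2 + 0.333333·5.25 + 0.333333·6 = 5.15.
E[X²] = 0.333333·18.64 + 0.333333·28.47 + 0.333333·72 = 39.7033.
Var(X) = E[X²] − (E[X])² = 39.7033 − 26.5225 = 13.1808.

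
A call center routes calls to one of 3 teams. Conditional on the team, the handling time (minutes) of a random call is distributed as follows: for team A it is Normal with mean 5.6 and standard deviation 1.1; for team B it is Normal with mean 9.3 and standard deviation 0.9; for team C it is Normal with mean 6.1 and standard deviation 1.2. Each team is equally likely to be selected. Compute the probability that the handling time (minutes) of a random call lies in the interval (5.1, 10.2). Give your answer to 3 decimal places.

Conditional on each team, P(5.1 < X < 10.2): A: 0.675267; B: 0.841343; C: 0.797355.
By total probability, P(5.1 < X < 10.2) = 0.333333·0.675267 + 0.333333·0.841343 + 0.333333·0.797355 = 0.771322.

0.771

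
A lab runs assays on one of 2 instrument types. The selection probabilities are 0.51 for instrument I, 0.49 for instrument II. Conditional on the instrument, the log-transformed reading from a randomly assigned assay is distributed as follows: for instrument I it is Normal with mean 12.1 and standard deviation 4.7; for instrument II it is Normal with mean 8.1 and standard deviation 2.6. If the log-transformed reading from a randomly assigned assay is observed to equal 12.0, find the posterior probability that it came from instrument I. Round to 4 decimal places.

0.6394

Likelihoods f(12.0 | ·): I: 0.0848621; II: 0.0498145.
Posterior ∝ prior × likelihood. Numerator for I: 0.51·0.0848621 = 0.0432797.
Normalizing constant: 0.51·0.0848621 + 0.49·0.0498145 = 0.0676888.
P(I | observation) = 0.0432797 / 0.0676888 = 0.639392.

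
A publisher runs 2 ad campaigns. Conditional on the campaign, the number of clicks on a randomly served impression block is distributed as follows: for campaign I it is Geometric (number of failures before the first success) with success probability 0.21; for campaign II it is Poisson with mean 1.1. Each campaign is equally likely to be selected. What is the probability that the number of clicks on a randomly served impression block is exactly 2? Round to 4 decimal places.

0.1662

Conditional on each campaign, P(X = 2): I: 0.131061; II: 0.201387.
By total probability, P(X = 2) = 0.5·0.131061 + 0.5·0.201387 = 0.166224.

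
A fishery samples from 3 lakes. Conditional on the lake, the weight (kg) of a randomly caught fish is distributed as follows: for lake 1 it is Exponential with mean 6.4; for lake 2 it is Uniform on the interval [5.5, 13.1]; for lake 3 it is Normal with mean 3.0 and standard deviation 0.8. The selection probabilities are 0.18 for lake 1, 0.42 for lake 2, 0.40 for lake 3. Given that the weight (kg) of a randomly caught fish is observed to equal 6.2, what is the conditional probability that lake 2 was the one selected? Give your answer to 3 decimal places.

0.837

Likelihoods f(6.2 | ·): 1: 0.0593058; 2: 0.131579; 3: 0.000167288.
Posterior ∝ prior × likelihood. Numerator for 2: 0.42·0.131579 = 0.0552632.
Normalizing constant: 0.18·0.0593058 + 0.42·0.131579 + 0.4·0.000167288 = 0.0660051.
P(2 | observation) = 0.0552632 / 0.0660051 = 0.837256.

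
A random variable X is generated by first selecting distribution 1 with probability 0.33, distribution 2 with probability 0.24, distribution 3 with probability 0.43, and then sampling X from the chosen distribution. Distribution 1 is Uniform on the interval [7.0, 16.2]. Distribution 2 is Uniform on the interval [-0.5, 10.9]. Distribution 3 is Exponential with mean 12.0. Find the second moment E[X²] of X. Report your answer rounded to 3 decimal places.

For each component E[X²] = Var + (mean)², giving 1: 141.613; 2: 37.87; 3: 288.
Overall E[X²] = 0.33·141.613 + 0.24·37.87 + 0.43·288 = 179.661.

179.661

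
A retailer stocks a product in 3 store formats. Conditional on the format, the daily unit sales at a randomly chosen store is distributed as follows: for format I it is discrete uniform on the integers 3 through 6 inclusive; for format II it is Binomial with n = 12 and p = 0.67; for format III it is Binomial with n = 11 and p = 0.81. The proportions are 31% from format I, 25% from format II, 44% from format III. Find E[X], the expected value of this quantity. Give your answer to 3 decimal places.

7.325

Component means — I: 4.5; II: 8.04; III: 8.91.
E[X] = 0.31·4.5 + 0.25·8.04 + 0.44·8.91 = 7.3254.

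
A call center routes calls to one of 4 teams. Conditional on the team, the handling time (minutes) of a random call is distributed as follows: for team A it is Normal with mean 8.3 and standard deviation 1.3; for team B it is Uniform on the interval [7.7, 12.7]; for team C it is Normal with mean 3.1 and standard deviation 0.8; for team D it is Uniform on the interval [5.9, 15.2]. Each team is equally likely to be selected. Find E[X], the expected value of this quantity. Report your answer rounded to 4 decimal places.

Component means — A: 8.3; B: 10.2; C: 3.1; D: 10.55.
E[X] = 0.25·8.3 + 0.25·10.2 + 0.25·3.1 + 0.25·10.55 = 8.0375.

8.0375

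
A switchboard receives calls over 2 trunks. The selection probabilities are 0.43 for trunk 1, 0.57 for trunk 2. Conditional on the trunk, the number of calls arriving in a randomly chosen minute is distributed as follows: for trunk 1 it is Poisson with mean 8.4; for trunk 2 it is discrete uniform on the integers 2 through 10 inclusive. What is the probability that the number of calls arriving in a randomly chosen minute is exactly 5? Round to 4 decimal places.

0.0970

Conditional on each trunk, P(X = 5): 1: 0.0783685; 2: 0.111111.
By total probability, P(X = 5) = 0.43·0.0783685 + 0.57·0.111111 = 0.0970318.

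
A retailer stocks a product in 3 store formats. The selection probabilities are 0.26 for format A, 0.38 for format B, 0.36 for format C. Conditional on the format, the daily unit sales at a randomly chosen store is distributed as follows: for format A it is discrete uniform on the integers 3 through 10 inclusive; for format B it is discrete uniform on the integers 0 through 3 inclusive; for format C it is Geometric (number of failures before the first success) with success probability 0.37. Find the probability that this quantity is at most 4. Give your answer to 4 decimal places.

Conditional on each format, P(X ≤ 4): A: 0.25; B: 1; C: 0.900756.
By total probability, P(X ≤ 4) = 0.26·0.25 + 0.38·1 + 0.36·0.900756 = 0.769272.

0.7693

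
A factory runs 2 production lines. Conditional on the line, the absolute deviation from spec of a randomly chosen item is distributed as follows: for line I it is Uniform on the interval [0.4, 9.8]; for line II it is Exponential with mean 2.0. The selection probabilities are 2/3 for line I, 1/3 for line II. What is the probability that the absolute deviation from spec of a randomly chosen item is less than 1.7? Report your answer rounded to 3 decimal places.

Conditional on each line, P(X < 1.7): I: 0.138298; II: 0.572585.
By total probability, P(X < 1.7) = 0.666667·0.138298 + 0.333333·0.572585 = 0.28306.

0.283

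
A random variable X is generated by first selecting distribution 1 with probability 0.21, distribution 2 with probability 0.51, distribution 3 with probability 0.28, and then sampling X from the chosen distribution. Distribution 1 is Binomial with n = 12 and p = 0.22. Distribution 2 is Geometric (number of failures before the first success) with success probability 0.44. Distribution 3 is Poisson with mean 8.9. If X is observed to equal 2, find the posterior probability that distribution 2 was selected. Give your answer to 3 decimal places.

Likelihoods P(X=2 | ·): 1: 0.266278; 2: 0.137984; 3: 0.00540168.
Posterior ∝ prior × likelihood. Numerator for 2: 0.51·0.137984 = 0.0703718.
Normalizing constant: 0.21·0.266278 + 0.51·0.137984 + 0.28·0.00540168 = 0.127803.
P(2 | observation) = 0.0703718 / 0.127803 = 0.550629.

0.551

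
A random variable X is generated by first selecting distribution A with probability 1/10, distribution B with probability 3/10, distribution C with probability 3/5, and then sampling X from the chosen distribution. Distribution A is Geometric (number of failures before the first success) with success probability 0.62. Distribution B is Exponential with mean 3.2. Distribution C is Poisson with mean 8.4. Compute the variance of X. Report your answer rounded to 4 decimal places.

Per component, A: μ=0.612903, E[X²]=1.3642; B: μ=3.2, E[X²]=20.48; C: μ=8.4, E[X²]=78.96.
E[X] = 0.1·0.612903 + 0.3·3.2 + 0.6·8.4 = 6.06129.
E[X²] = 0.1·1.3642 + 0.3·20.48 + 0.6·78.96 = 53.6564.
Var(X) = E[X²] − (E[X])² = 53.6564 − 36.7392 = 16.9172.

16.9172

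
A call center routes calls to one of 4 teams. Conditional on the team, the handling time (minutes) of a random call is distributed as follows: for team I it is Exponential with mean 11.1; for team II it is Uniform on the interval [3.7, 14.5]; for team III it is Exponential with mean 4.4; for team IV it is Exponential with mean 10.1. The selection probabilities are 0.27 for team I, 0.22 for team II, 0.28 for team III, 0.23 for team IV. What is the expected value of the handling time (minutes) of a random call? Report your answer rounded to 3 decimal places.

Component means — I: 11.1; II: 9.1; III: 4.4; IV: 10.1.
E[X] = 0.27·11.1 + 0.22·9.1 + 0.28·4.4 + 0.23·10.1 = 8.554.

8.554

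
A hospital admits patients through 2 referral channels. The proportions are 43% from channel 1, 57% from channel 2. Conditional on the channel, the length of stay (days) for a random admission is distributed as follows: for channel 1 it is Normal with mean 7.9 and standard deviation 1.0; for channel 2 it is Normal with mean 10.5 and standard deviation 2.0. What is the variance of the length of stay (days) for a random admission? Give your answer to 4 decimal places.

4.3669

Per component, 1: μ=7.9, E[X²]=63.41; 2: μ=10.5, E[X²]=114.25.
E[X] = 0.43·7.9 + 0.57·10.5 = 9.382.
E[X²] = 0.43·63.41 + 0.57·114.25 = 92.3888.
Var(X) = E[X²] − (E[X])² = 92.3888 − 88.0219 = 4.36688.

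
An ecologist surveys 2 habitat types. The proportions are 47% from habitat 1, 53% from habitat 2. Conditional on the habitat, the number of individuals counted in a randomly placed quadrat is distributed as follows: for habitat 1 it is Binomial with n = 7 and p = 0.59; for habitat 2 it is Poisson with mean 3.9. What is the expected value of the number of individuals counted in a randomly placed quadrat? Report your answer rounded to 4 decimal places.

4.0081

Component means — 1: 4.13; 2: 3.9.
E[X] = 0.47·4.13 + 0.53·3.9 = 4.0081.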